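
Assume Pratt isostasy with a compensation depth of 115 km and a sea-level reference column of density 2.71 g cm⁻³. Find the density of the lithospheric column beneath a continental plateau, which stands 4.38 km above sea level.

Pratt balance: ρ_ref D = ρ (D + h).
ρ = ρ_ref D/(D + h) = 2.71 × 115 km/(115 km + 4.38 km) = 2.61 g cm⁻³.

2.61 g cm⁻³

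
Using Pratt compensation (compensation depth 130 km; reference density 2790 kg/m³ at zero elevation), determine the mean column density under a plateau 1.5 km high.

2760 kg/m³

Pratt balance: ρ_ref D = ρ (D + h).
ρ = ρ_ref D/(D + h) = 2790 × 130 km/(130 km + 1.5 km) = 2760 kg/m³.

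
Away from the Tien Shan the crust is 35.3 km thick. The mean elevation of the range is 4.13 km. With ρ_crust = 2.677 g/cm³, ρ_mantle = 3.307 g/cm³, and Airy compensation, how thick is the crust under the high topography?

57 km

Root depth r = h ρ_c / (ρ_m − ρ_c) = 4.13 km × 2.677 / 0.63 = 17.55 km.
Total thickness = T + h + r = 35.3 km + 4.13 km + 17.55 km = 57 km.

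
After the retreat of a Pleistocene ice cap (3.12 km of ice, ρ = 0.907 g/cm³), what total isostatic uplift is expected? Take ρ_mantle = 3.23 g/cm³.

0.876 km

Removing the load lets mantle flow back in; uplift u satisfies ρ_ice t = ρ_m u.
u = t ρ_ice/ρ_m = 3.12 km × 0.907/3.23 = 0.876 km.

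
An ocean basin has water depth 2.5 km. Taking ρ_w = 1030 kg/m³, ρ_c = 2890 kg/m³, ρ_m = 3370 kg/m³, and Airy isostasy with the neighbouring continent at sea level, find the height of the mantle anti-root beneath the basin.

Equating mass per unit area of the two columns: replacing crust with seawater at the top is compensated by replacing crust with mantle at the base: d (ρ_c − ρ_w) = a (ρ_m − ρ_c).
a = d (ρ_c − ρ_w)/(ρ_m − ρ_c) = 2.5 km × 1860/480 = 9.69 km.

9.69 km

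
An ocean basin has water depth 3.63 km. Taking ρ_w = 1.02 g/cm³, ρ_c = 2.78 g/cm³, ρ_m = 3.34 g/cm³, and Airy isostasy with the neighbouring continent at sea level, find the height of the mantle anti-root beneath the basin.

By Archimedes' principle applied to the lithosphere: replacing crust with seawater at the top is compensated by replacing crust with mantle at the base: d (ρ_c − ρ_w) = a (ρ_m − ρ_c).
a = d (ρ_c − ρ_w)/(ρ_m − ρ_c) = 3.63 km × 1.76/0.56 = 11.4 km.

11.4 km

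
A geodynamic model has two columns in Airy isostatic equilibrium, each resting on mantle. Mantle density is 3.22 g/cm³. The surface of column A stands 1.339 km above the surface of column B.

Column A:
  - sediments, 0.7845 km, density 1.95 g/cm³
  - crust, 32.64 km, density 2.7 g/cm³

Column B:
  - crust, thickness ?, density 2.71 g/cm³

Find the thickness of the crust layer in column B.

Take the compensation level at the base of the deeper column (depth z_c below the surface of column A) and equate Σ ρ_i t_i down to z_c; mantle fills any gap and the z_c terms cancel.
Column A: 0.7845×1.95 + 32.64×2.7 + (z_c − 33.4245)×3.22
Column B: 1.339×0 + x×2.71 + (z_c − 1.339 − 0 − x)×3.22
The z_c×3.22 term appears on both sides and cancels. Collect the known terms of each column as K = Σ(ρt)_known − 3.22 × (depth of known layers): K_A = 89.657775 − 3.22×33.4245 = −17.969115; K_B = 0 − 3.22×(1.339 + 0) = −4.31158.
Balance: K_A = K_B − x×(3.22 − 2.71), so x = (K_B − K_A)/(3.22 − 2.71) = 13.6575/0.51 = 26.8 km.

26.8 km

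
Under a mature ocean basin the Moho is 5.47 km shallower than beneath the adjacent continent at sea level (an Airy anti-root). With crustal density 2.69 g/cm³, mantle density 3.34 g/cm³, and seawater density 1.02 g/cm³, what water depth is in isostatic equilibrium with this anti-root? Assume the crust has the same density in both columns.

Replacing a thickness d of crust by seawater at the top must be balanced by replacing crust with mantle at the base: d (ρ_c − ρ_w) = a (ρ_m − ρ_c).
d = a (ρ_m − ρ_c)/(ρ_c − ρ_w) = 5.47 km × 0.65/1.67 = 2.13 km.

2.13 km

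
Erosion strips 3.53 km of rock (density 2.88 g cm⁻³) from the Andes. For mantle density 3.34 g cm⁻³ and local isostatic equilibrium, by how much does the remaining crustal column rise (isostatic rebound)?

3.04 km

Unloading: uplift u = e ρ_c/ρ_m = 3.53 km × 2.88/3.34 = 3.04 km.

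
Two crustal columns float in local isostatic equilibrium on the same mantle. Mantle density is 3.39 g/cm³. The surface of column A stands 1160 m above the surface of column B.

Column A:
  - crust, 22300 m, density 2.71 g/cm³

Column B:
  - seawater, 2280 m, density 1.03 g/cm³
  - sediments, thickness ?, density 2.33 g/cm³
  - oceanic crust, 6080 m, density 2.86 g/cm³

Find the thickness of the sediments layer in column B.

Take the compensation level at the base of the deeper column (depth z_c below the surface of column A) and equate Σ ρ_i t_i down to z_c; mantle fills any gap and the z_c terms cancel.
Column A: 22300×2.71 + (z_c − 22300)×3.39
Column B: 1160×0 + 2280×1.03 + x×2.33 + 6080×2.86 + (z_c − 1160 − 8360 − x)×3.39
The z_c×3.39 term appears on both sides and cancels. Collect the known terms of each column as K = Σ(ρt)_known − 3.39 × (depth of known layers): K_A = 60433 − 3.39×22300 = −15164; K_B = 19737.2 − 3.39×(1160 + 8360) = −12535.6.
Balance: K_A = K_B − x×(3.39 − 2.33), so x = (K_B − K_A)/(3.39 − 2.33) = 2628.4/1.06 = 2480 m.

2480 m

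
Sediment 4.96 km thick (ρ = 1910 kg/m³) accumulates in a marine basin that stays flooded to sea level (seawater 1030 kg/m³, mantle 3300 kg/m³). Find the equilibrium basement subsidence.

Submarine loading: the sediment displaces seawater, and the subsidence is in turn flooded, so s (ρ_m − ρ_w) = t (ρ_sed − ρ_w).
s = 4.96 km × (1910 − 1030) / (3300 − 1030) = 1.92 km.

1.92 km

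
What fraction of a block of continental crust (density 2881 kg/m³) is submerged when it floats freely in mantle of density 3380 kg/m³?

Submerged fraction = ρ_obj/ρ_fluid = 2881/3380 = 85.2%.

85.2%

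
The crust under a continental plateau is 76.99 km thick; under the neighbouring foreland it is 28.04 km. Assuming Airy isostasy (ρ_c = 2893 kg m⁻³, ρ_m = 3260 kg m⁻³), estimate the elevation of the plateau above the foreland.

Excess crust Δ = 76.99 km − 28.04 km = 48.95 km, split between elevation h and root r with h + r = Δ.
Airy balance ρ_c h = (ρ_m − ρ_c) r gives r = h ρ_c/(ρ_m − ρ_c), so h (1 + ρ_c/(ρ_m − ρ_c)) = Δ, i.e. h = Δ (ρ_m − ρ_c)/ρ_m.
h = 48.95 km × 367/3260 = 5.51 km.

5.51 km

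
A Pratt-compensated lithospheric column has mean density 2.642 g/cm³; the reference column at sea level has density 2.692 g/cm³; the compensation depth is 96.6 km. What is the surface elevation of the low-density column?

1.83 km

ρ_ref D = ρ (D + h) → h = D (ρ_ref − ρ)/ρ.
h = 96.6 km × (2.692 − 2.642)/2.642 = 1.83 km.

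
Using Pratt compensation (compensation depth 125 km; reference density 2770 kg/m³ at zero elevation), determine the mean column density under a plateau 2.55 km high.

2710 kg/m³

Pratt balance: ρ_ref D = ρ (D + h).
ρ = ρ_ref D/(D + h) = 2770 × 125 km/(125 km + 2.55 km) = 2710 kg/m³.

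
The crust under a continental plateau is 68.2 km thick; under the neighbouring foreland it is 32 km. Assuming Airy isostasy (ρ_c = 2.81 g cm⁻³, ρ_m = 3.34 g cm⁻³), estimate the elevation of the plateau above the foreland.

5.74 km

Excess crust Δ = 68.2 km − 32 km = 36.2 km, split between elevation h and root r with h + r = Δ.
Airy balance ρ_c h = (ρ_m − ρ_c) r gives r = h ρ_c/(ρ_m − ρ_c), so h (1 + ρ_c/(ρ_m − ρ_c)) = Δ, i.e. h = Δ (ρ_m − ρ_c)/ρ_m.
h = 36.2 km × 0.53/3.34 = 5.74 km.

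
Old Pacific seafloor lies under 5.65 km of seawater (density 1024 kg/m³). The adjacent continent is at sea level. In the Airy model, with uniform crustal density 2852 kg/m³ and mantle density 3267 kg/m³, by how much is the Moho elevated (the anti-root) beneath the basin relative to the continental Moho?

In Airy isostatic equilibrium: replacing crust with seawater at the top is compensated by replacing crust with mantle at the base: d (ρ_c − ρ_w) = a (ρ_m − ρ_c).
a = d (ρ_c − ρ_w)/(ρ_m − ρ_c) = 5.65 km × 1828/415 = 24.9 km.

24.9 km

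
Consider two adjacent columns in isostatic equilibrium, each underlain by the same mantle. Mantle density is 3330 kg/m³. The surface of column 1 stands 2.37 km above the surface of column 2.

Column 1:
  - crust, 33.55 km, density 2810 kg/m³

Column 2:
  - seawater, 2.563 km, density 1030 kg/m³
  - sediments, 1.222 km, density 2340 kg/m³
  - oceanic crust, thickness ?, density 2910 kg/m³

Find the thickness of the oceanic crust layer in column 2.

Take the compensation level at the base of the deeper column (depth z_c below the surface of column 1) and equate Σ ρ_i t_i down to z_c; mantle fills any gap and the z_c terms cancel.
Column 1: 33.55×2810 + (z_c − 33.55)×3330
Column 2: 2.37×0 + 2.563×1030 + 1.222×2340 + x×2910 + (z_c − 2.37 − 3.785 − x)×3330
The z_c×3330 term appears on both sides and cancels. Collect the known terms of each column as K = Σ(ρt)_known − 3330 × (depth of known layers): K_1 = 94275.5 − 3330×33.55 = −17446; K_2 = 5499.37 − 3330×(2.37 + 3.785) = −14996.78.
Balance: K_1 = K_2 − x×(3330 − 2910), so x = (K_2 − K_1)/(3330 − 2910) = 2449.22/420 = 5.83 km.

5.83 km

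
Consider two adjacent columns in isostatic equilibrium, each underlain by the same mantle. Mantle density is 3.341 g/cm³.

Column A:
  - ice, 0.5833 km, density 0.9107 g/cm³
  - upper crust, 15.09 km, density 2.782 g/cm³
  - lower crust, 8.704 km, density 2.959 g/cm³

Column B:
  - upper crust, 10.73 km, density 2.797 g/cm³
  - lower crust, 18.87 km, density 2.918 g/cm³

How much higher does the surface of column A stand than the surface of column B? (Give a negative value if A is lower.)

For any compensation level in the mantle, the mantle terms cancel and isostasy reduces to e = (Σt_A − Σt_B) − (Σ(ρt)_A − Σ(ρt)_B) / ρ_m.
Σt_A = 24.3773 km; Σt_B = 29.6 km; Σ(ρt)_A = 68.2667273; Σ(ρt)_B = 85.07447 (in km·g/cm³).
e = (24.3773 − 29.6) − (68.2667273 − 85.07447) / 3.341 = −0.192 km.

−0.192 km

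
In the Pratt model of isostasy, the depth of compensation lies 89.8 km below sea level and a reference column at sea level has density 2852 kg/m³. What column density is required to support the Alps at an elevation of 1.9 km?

2790 kg/m³

Pratt balance: ρ_ref D = ρ (D + h).
ρ = ρ_ref D/(D + h) = 2852 × 89.8 km/(89.8 km + 1.9 km) = 2790 kg/m³.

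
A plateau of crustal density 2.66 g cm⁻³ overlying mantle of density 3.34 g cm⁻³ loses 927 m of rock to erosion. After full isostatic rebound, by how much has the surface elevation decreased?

Rebound u = e ρ_c/ρ_m = 927 m × 2.66/3.34 = 738.3 m.
Net surface drop = e − u = 927 m − 738.3 m = e (ρ_m − ρ_c)/ρ_m = 189 m.

189 m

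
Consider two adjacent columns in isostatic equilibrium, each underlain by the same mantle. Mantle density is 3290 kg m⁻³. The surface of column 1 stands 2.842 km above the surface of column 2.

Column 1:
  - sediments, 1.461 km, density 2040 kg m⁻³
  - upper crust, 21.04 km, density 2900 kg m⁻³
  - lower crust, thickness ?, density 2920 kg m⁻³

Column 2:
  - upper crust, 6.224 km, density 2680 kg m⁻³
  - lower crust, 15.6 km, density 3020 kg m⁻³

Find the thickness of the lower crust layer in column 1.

Take the compensation level at the base of the deeper column (depth z_c below the surface of column 1) and equate Σ ρ_i t_i down to z_c; mantle fills any gap and the z_c terms cancel.
Column 1: 1.461×2040 + 21.04×2900 + x×2920 + (z_c − 22.501 − x)×3290
Column 2: 2.842×0 + 6.224×2680 + 15.6×3020 + (z_c − 2.842 − 21.824)×3290
The z_c×3290 term appears on both sides and cancels. Collect the known terms of each column as K = Σ(ρt)_known − 3290 × (depth of known layers): K_1 = 63996.44 − 3290×22.501 = −10031.85; K_2 = 63792.32 − 3290×(2.842 + 21.824) = −17358.82.
Balance: K_1 − x×(3290 − 2920) = K_2, so x = (K_1 − K_2)/(3290 − 2920) = 7326.97/370 = 19.8 km.

19.8 km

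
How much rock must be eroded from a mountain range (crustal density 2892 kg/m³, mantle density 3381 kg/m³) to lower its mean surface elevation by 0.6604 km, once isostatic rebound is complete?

4.57 km

Net drop Δ = e − u = e − e ρ_c/ρ_m = e (ρ_m − ρ_c)/ρ_m.
e = Δ ρ_m/(ρ_m − ρ_c) = 0.6604 km × 3381/489 = 4.57 km.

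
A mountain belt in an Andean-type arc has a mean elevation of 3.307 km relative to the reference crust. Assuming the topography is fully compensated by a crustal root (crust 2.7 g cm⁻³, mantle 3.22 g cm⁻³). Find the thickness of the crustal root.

17.2 km

Isostatic balance requires: the weight of the topography is balanced by the buoyancy of the root, ρ_c h = (ρ_m − ρ_c) r.
r = h · ρ_c / (ρ_m − ρ_c) = 3.307 km × 2.7 / (3.22 − 2.7) = 17.2 km.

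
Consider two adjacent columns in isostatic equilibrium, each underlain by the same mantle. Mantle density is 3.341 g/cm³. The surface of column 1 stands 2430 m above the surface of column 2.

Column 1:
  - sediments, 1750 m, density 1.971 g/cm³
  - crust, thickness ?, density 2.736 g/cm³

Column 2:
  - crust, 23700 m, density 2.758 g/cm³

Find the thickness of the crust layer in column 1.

Take the compensation level at the base of the deeper column (depth z_c below the surface of column 1) and equate Σ ρ_i t_i down to z_c; mantle fills any gap and the z_c terms cancel.
Column 1: 1750×1.971 + x×2.736 + (z_c − 1750 − x)×3.341
Column 2: 2430×0 + 23700×2.758 + (z_c − 2430 − 23700)×3.341
The z_c×3.341 term appears on both sides and cancels. Collect the known terms of each column as K = Σ(ρt)_known − 3.341 × (depth of known layers): K_1 = 3449.25 − 3.341×1750 = −2397.5; K_2 = 65364.6 − 3.341×(2430 + 23700) = −21935.73.
Balance: K_1 − x×(3.341 − 2.736) = K_2, so x = (K_1 − K_2)/(3.341 − 2.736) = 19538.2/0.605 = 32300 m.

32300 m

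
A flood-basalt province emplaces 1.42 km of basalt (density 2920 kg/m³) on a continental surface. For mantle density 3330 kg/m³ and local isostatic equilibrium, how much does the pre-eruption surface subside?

Subaerial loading: s = t ρ_load / ρ_m.
s = 1.42 km × 2920/3330 = 1.25 km.

1.25 km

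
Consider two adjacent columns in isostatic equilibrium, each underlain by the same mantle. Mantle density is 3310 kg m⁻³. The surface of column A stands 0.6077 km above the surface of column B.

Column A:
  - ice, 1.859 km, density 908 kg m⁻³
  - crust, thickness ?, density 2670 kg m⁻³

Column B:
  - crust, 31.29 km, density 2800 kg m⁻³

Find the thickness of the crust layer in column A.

Take the compensation level at the base of the deeper column (depth z_c below the surface of column A) and equate Σ ρ_i t_i down to z_c; mantle fills any gap and the z_c terms cancel.
Column A: 1.859×908 + x×2670 + (z_c − 1.859 − x)×3310
Column B: 0.6077×0 + 31.29×2800 + (z_c − 0.6077 − 31.29)×3310
The z_c×3310 term appears on both sides and cancels. Collect the known terms of each column as K = Σ(ρt)_known − 3310 × (depth of known layers): K_A = 1687.972 − 3310×1.859 = −4465.318; K_B = 87612 − 3310×(0.6077 + 31.29) = −17969.387.
Balance: K_A − x×(3310 − 2670) = K_B, so x = (K_A − K_B)/(3310 − 2670) = 13504.1/640 = 21.1 km.

21.1 km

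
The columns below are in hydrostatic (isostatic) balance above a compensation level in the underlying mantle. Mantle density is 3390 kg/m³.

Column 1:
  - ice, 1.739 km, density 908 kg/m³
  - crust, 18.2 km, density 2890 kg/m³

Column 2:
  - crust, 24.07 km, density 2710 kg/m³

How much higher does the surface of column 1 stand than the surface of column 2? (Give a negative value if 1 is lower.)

For any compensation level in the mantle, the mantle terms cancel and isostasy reduces to e = (Σt_1 − Σt_2) − (Σ(ρt)_1 − Σ(ρt)_2) / ρ_m.
Σt_1 = 19.939 km; Σt_2 = 24.07 km; Σ(ρt)_1 = 54177.012; Σ(ρt)_2 = 65229.7 (in km·kg/m³).
e = (19.939 − 24.07) − (54177.012 − 65229.7) / 3390 = −0.871 km.

−0.871 km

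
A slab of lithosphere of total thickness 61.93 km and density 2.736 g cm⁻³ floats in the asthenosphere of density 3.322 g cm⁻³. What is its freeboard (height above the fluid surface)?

10.9 km

Floating equilibrium: submerged depth d = t ρ_obj/ρ_fluid = 61.93 km × 2.736/3.322 = 51.01 km.
Freeboard = t − d = 61.93 km − 51.01 km = 10.9 km.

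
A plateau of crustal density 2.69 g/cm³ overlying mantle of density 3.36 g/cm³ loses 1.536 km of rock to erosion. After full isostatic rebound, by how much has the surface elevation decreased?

0.306 km

Rebound u = e ρ_c/ρ_m = 1.536 km × 2.69/3.36 = 1.23 km.
Net surface drop = e − u = 1.536 km − 1.23 km = e (ρ_m − ρ_c)/ρ_m = 0.306 km.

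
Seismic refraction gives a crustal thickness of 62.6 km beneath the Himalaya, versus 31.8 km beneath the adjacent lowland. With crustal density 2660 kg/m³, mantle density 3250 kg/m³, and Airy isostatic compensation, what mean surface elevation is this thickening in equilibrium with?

Excess crust Δ = 62.6 km − 31.8 km = 30.8 km, split between elevation h and root r with h + r = Δ.
Airy balance ρ_c h = (ρ_m − ρ_c) r gives r = h ρ_c/(ρ_m − ρ_c), so h (1 + ρ_c/(ρ_m − ρ_c)) = Δ, i.e. h = Δ (ρ_m − ρ_c)/ρ_m.
h = 30.8 km × 590/3250 = 5.59 km.

5.59 km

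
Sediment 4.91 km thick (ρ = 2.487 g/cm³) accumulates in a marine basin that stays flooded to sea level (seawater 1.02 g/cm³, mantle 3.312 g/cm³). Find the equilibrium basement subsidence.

3.14 km

Submarine loading: the sediment displaces seawater, and the subsidence is in turn flooded, so s (ρ_m − ρ_w) = t (ρ_sed − ρ_w).
s = 4.91 km × (2.487 − 1.02) / (3.312 − 1.02) = 3.14 km.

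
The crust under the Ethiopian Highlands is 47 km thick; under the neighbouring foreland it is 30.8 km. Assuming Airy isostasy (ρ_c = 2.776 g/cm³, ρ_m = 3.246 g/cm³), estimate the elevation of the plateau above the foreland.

Excess crust Δ = 47 km − 30.8 km = 16.2 km, split between elevation h and root r with h + r = Δ.
Airy balance ρ_c h = (ρ_m − ρ_c) r gives r = h ρ_c/(ρ_m − ρ_c), so h (1 + ρ_c/(ρ_m − ρ_c)) = Δ, i.e. h = Δ (ρ_m − ρ_c)/ρ_m.
h = 16.2 km × 0.47/3.246 = 2.35 km.

2.35 km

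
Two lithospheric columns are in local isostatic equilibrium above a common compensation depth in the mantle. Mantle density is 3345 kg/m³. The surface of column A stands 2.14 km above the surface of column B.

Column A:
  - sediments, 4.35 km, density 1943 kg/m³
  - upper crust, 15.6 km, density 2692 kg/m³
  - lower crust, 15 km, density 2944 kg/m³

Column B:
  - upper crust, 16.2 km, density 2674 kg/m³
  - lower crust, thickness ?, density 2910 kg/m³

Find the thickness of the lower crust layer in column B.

Take the compensation level at the base of the deeper column (depth z_c below the surface of column A) and equate Σ ρ_i t_i down to z_c; mantle fills any gap and the z_c terms cancel.
Column A: 4.35×1943 + 15.6×2692 + 15×2944 + (z_c − 34.95)×3345
Column B: 2.14×0 + 16.2×2674 + x×2910 + (z_c − 2.14 − 16.2 − x)×3345
The z_c×3345 term appears on both sides and cancels. Collect the known terms of each column as K = Σ(ρt)_known − 3345 × (depth of known layers): K_A = 94607.25 − 3345×34.95 = −22300.5; K_B = 43318.8 − 3345×(2.14 + 16.2) = −18028.5.
Balance: K_A = K_B − x×(3345 − 2910), so x = (K_B − K_A)/(3345 − 2910) = 4272/435 = 9.82 km.

9.82 km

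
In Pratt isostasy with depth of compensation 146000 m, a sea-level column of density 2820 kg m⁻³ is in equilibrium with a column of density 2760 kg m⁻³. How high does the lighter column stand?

ρ_ref D = ρ (D + h) → h = D (ρ_ref − ρ)/ρ.
h = 146000 m × (2820 − 2760)/2760 = 3170 m.

3170 m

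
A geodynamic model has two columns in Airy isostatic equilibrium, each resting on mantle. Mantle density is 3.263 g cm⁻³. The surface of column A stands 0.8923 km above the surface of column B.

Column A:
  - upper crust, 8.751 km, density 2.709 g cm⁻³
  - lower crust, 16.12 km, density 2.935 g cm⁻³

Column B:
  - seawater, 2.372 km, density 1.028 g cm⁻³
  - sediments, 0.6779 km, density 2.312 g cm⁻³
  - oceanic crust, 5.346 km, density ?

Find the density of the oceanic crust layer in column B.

3.02 g cm⁻³

Take the compensation level at the base of the deeper column (depth z_c below the surface of column A) and equate Σ ρ_i t_i down to z_c; mantle fills any gap and the z_c terms cancel.
Column A: 8.751×2.709 + 16.12×2.935 + (z_c − 24.871)×3.263
Column B: 0.8923×0 + 2.372×1.028 + 0.6779×2.312 + 5.346×ρ + (z_c − 0.8923 − 8.3959)×3.263
The z_c×3.263 term appears on both sides and cancels. Collect the known terms of each column as K = Σ(ρt)_known − 3.263 × (depth of known layers): K_A = 71.018659 − 3.263×24.871 = −10.135414; K_B = 4.0057208 − 3.263×(0.8923 + 8.3959) = −26.3016758.
Balance: K_A = K_B + 5.346×ρ, so ρ = (K_A − K_B)/5.346 = 16.1663/5.346 = 3.02 g cm⁻³.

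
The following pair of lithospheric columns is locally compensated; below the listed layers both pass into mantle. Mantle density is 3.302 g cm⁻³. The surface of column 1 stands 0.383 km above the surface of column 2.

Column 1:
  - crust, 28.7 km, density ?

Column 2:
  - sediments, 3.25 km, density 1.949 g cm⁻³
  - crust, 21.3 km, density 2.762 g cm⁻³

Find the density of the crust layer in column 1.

2.7 g cm⁻³

Take the compensation level at the base of the deeper column (depth z_c below the surface of column 1) and equate Σ ρ_i t_i down to z_c; mantle fills any gap and the z_c terms cancel.
Column 1: 28.7×ρ + (z_c − 28.7)×3.302
Column 2: 0.383×0 + 3.25×1.949 + 21.3×2.762 + (z_c − 0.383 − 24.55)×3.302
The z_c×3.302 term appears on both sides and cancels. Collect the known terms of each column as K = Σ(ρt)_known − 3.302 × (depth of known layers): K_1 = 0 − 3.302×28.7 = −94.7674; K_2 = 65.16485 − 3.302×(0.383 + 24.55) = −17.163916.
Balance: K_1 + 28.7×ρ = K_2, so ρ = (K_2 − K_1)/28.7 = 77.6035/28.7 = 2.7 g cm⁻³.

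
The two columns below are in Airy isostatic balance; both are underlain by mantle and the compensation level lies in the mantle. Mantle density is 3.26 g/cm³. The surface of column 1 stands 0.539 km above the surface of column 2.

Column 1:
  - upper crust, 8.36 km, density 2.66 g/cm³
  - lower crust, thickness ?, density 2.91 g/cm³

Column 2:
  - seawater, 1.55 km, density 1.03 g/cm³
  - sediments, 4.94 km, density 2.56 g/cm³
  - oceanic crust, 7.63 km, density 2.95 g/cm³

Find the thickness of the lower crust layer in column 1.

Take the compensation level at the base of the deeper column (depth z_c below the surface of column 1) and equate Σ ρ_i t_i down to z_c; mantle fills any gap and the z_c terms cancel.
Column 1: 8.36×2.66 + x×2.91 + (z_c − 8.36 − x)×3.26
Column 2: 0.539×0 + 1.55×1.03 + 4.94×2.56 + 7.63×2.95 + (z_c − 0.539 − 14.12)×3.26
The z_c×3.26 term appears on both sides and cancels. Collect the known terms of each column as K = Σ(ρt)_known − 3.26 × (depth of known layers): K_1 = 22.2376 − 3.26×8.36 = −5.016; K_2 = 36.7514 − 3.26×(0.539 + 14.12) = −11.03694.
Balance: K_1 − x×(3.26 − 2.91) = K_2, so x = (K_1 − K_2)/(3.26 − 2.91) = 6.02094/0.35 = 17.2 km.

17.2 km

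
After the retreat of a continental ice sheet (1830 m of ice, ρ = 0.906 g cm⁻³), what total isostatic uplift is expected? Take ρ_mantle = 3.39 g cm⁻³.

Removing the load lets mantle flow back in; uplift u satisfies ρ_ice t = ρ_m u.
u = t ρ_ice/ρ_m = 1830 m × 0.906/3.39 = 489 m.

489 m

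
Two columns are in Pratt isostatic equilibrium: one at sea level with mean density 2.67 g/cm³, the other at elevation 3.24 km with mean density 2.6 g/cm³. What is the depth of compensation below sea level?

120 km

ρ_ref D = ρ (D + h) → D (ρ_ref − ρ) = ρ h.
D = ρ h/(ρ_ref − ρ) = 2.6 × 3.24 km/(2.67 − 2.6) = 120 km.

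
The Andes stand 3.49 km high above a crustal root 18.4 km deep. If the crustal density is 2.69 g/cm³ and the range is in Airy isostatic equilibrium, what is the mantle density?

3.2 g/cm³

Airy balance: ρ_c h = (ρ_m − ρ_c) r → ρ_m = ρ_c (1 + h/r).
ρ_m = 2.69 × (1 + 3.49 km/18.4 km) = 3.2 g/cm³.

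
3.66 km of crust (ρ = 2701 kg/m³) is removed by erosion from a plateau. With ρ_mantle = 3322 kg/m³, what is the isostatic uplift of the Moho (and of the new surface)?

Unloading: uplift u = e ρ_c/ρ_m = 3.66 km × 2701/3322 = 2.98 km.

2.98 km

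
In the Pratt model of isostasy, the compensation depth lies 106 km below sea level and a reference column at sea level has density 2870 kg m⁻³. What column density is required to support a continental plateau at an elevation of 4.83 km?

2740 kg m⁻³

Pratt balance: ρ_ref D = ρ (D + h).
ρ = ρ_ref D/(D + h) = 2870 × 106 km/(106 km + 4.83 km) = 2740 kg m⁻³.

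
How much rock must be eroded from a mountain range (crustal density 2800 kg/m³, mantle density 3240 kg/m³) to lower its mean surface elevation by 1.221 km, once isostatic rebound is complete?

Net drop Δ = e − u = e − e ρ_c/ρ_m = e (ρ_m − ρ_c)/ρ_m.
e = Δ ρ_m/(ρ_m − ρ_c) = 1.221 km × 3240/440 = 8.99 km.

8.99 km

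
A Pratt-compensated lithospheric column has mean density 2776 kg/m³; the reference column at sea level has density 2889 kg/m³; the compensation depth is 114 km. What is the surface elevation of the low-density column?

4.64 km

ρ_ref D = ρ (D + h) → h = D (ρ_ref − ρ)/ρ.
h = 114 km × (2889 − 2776)/2776 = 4.64 km.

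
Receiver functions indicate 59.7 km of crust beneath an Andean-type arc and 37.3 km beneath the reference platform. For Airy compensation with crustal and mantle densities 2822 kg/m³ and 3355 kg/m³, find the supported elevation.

Excess crust Δ = 59.7 km − 37.3 km = 22.4 km, split between elevation h and root r with h + r = Δ.
Airy balance ρ_c h = (ρ_m − ρ_c) r gives r = h ρ_c/(ρ_m − ρ_c), so h (1 + ρ_c/(ρ_m − ρ_c)) = Δ, i.e. h = Δ (ρ_m − ρ_c)/ρ_m.
h = 22.4 km × 533/3355 = 3.56 km.

3.56 km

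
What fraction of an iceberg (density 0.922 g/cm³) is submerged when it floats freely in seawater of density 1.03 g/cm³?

Submerged fraction = ρ_obj/ρ_fluid = 0.922/1.03 = 89.5%.

89.5%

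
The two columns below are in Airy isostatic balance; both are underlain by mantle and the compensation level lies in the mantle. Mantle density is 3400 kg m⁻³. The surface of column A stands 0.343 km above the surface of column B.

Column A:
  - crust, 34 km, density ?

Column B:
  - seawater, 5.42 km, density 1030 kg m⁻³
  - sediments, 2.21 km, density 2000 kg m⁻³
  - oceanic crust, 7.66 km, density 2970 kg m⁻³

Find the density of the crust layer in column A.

Take the compensation level at the base of the deeper column (depth z_c below the surface of column A) and equate Σ ρ_i t_i down to z_c; mantle fills any gap and the z_c terms cancel.
Column A: 34×ρ + (z_c − 34)×3400
Column B: 0.343×0 + 5.42×1030 + 2.21×2000 + 7.66×2970 + (z_c − 0.343 − 15.29)×3400
The z_c×3400 term appears on both sides and cancels. Collect the known terms of each column as K = Σ(ρt)_known − 3400 × (depth of known layers): K_A = 0 − 3400×34 = −115600; K_B = 32752.8 − 3400×(0.343 + 15.29) = −20399.4.
Balance: K_A + 34×ρ = K_B, so ρ = (K_B − K_A)/34 = 95200.6/34 = 2800 kg m⁻³.

2800 kg m⁻³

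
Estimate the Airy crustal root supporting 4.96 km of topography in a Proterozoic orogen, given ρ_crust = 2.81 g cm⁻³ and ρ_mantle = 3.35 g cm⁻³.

25.8 km

By Archimedes' principle applied to the lithosphere: the weight of the topography is balanced by the buoyancy of the root, ρ_c h = (ρ_m − ρ_c) r.
r = h · ρ_c / (ρ_m − ρ_c) = 4.96 km × 2.81 / (3.35 − 2.81) = 25.8 km.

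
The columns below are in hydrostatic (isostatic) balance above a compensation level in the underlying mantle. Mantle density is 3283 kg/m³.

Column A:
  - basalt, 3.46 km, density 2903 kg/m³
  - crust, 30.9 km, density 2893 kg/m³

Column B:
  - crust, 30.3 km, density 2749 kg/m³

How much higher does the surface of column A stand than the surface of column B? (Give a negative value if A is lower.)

−0.857 km

For any compensation level in the mantle, the mantle terms cancel and isostasy reduces to e = (Σt_A − Σt_B) − (Σ(ρt)_A − Σ(ρt)_B) / ρ_m.
Σt_A = 34.36 km; Σt_B = 30.3 km; Σ(ρt)_A = 99438.08; Σ(ρt)_B = 83294.7 (in km·kg/m³).
e = (34.36 − 30.3) − (99438.08 − 83294.7) / 3283 = −0.857 km.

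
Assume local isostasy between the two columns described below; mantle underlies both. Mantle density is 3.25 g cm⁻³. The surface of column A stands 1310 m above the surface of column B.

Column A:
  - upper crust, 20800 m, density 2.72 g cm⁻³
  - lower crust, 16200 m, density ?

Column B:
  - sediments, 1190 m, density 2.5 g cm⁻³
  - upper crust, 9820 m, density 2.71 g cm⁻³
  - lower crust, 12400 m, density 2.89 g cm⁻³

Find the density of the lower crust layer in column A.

Take the compensation level at the base of the deeper column (depth z_c below the surface of column A) and equate Σ ρ_i t_i down to z_c; mantle fills any gap and the z_c terms cancel.
Column A: 20800×2.72 + 16200×ρ + (z_c − 37000)×3.25
Column B: 1310×0 + 1190×2.5 + 9820×2.71 + 12400×2.89 + (z_c − 1310 − 23410)×3.25
The z_c×3.25 term appears on both sides and cancels. Collect the known terms of each column as K = Σ(ρt)_known − 3.25 × (depth of known layers): K_A = 56576 − 3.25×37000 = −63674; K_B = 65423.2 − 3.25×(1310 + 23410) = −14916.8.
Balance: K_A + 16200×ρ = K_B, so ρ = (K_B − K_A)/16200 = 48757.2/16200 = 3.01 g cm⁻³.

3.01 g cm⁻³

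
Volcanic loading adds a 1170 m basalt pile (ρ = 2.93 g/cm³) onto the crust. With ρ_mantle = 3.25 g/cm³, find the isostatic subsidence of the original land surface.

Subaerial loading: s = t ρ_load / ρ_m.
s = 1170 m × 2.93/3.25 = 1050 m.

1050 m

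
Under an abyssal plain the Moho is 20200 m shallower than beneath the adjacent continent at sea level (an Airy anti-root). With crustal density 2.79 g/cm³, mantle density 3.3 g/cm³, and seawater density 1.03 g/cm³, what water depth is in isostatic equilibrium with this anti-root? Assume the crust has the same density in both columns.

5850 m

Replacing a thickness d of crust by seawater at the top must be balanced by replacing crust with mantle at the base: d (ρ_c − ρ_w) = a (ρ_m − ρ_c).
d = a (ρ_m − ρ_c)/(ρ_c − ρ_w) = 20200 m × 0.51/1.76 = 5850 m.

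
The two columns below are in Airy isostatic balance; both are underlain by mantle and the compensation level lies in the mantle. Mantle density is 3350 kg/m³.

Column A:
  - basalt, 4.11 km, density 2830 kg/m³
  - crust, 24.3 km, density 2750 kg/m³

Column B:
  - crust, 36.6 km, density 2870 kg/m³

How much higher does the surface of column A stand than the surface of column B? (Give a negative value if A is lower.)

−0.254 km

For any compensation level in the mantle, the mantle terms cancel and isostasy reduces to e = (Σt_A − Σt_B) − (Σ(ρt)_A − Σ(ρt)_B) / ρ_m.
Σt_A = 28.41 km; Σt_B = 36.6 km; Σ(ρt)_A = 78456.3; Σ(ρt)_B = 105042 (in km·kg/m³).
e = (28.41 − 36.6) − (78456.3 − 105042) / 3350 = −0.254 km.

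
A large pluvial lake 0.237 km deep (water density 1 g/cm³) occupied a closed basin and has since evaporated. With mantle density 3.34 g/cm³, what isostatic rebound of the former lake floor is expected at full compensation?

u = d ρ_w/ρ_m = 0.237 km × 1/3.34 = 0.071 km.

0.071 km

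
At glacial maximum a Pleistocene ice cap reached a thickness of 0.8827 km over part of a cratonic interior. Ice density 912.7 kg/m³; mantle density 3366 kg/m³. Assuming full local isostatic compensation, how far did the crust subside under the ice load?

0.239 km

In Airy isostatic equilibrium: the ice load ρ_ice t is balanced by mantle displaced below, ρ_m s.
s = t ρ_ice / ρ_m = 0.8827 km × 912.7/3366 = 0.239 km.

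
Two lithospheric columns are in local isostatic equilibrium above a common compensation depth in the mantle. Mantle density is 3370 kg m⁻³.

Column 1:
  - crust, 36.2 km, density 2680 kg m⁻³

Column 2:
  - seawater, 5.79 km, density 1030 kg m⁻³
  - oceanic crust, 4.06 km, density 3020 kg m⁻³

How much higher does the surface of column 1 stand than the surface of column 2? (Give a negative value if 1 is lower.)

For any compensation level in the mantle, the mantle terms cancel and isostasy reduces to e = (Σt_1 − Σt_2) − (Σ(ρt)_1 − Σ(ρt)_2) / ρ_m.
Σt_1 = 36.2 km; Σt_2 = 9.85 km; Σ(ρt)_1 = 97016; Σ(ρt)_2 = 18224.9 (in km·kg m⁻³).
e = (36.2 − 9.85) − (97016 − 18224.9) / 3370 = 2.97 km.

2.97 km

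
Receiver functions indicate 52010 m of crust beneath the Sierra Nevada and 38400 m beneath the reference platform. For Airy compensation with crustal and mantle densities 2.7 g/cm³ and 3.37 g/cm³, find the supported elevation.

2710 m

Excess crust Δ = 52010 m − 38400 m = 13610 m, split between elevation h and root r with h + r = Δ.
Airy balance ρ_c h = (ρ_m − ρ_c) r gives r = h ρ_c/(ρ_m − ρ_c), so h (1 + ρ_c/(ρ_m − ρ_c)) = Δ, i.e. h = Δ (ρ_m − ρ_c)/ρ_m.
h = 13610 m × 0.67/3.37 = 2710 m.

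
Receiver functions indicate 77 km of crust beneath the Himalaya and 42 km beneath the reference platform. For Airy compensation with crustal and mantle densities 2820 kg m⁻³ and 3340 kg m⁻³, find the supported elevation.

5.45 km

Excess crust Δ = 77 km − 42 km = 35 km, split between elevation h and root r with h + r = Δ.
Airy balance ρ_c h = (ρ_m − ρ_c) r gives r = h ρ_c/(ρ_m − ρ_c), so h (1 + ρ_c/(ρ_m − ρ_c)) = Δ, i.e. h = Δ (ρ_m − ρ_c)/ρ_m.
h = 35 km × 520/3340 = 5.45 km.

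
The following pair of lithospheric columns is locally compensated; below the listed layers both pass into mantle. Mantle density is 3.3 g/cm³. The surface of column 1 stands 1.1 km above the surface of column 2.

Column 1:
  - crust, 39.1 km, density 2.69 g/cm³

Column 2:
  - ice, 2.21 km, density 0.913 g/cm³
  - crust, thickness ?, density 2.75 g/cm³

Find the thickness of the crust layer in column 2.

27.2 km

Take the compensation level at the base of the deeper column (depth z_c below the surface of column 1) and equate Σ ρ_i t_i down to z_c; mantle fills any gap and the z_c terms cancel.
Column 1: 39.1×2.69 + (z_c − 39.1)×3.3
Column 2: 1.1×0 + 2.21×0.913 + x×2.75 + (z_c − 1.1 − 2.21 − x)×3.3
The z_c×3.3 term appears on both sides and cancels. Collect the known terms of each column as K = Σ(ρt)_known − 3.3 × (depth of known layers): K_1 = 105.179 − 3.3×39.1 = −23.851; K_2 = 2.01773 − 3.3×(1.1 + 2.21) = −8.90527.
Balance: K_1 = K_2 − x×(3.3 − 2.75), so x = (K_2 − K_1)/(3.3 − 2.75) = 14.9457/0.55 = 27.2 km.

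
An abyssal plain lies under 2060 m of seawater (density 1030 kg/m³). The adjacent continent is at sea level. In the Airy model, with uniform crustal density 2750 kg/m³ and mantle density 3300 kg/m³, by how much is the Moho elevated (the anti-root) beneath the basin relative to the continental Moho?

Isostatic balance requires: replacing crust with seawater at the top is compensated by replacing crust with mantle at the base: d (ρ_c − ρ_w) = a (ρ_m − ρ_c).
a = d (ρ_c − ρ_w)/(ρ_m − ρ_c) = 2060 m × 1720/550 = 6440 m.

6440 m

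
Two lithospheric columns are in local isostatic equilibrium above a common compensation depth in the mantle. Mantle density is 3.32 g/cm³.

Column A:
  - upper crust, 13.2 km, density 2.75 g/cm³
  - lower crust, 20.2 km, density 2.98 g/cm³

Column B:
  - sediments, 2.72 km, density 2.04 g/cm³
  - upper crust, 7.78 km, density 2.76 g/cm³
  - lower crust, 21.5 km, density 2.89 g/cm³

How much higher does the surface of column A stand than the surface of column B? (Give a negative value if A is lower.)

−0.811 km

For any compensation level in the mantle, the mantle terms cancel and isostasy reduces to e = (Σt_A − Σt_B) − (Σ(ρt)_A − Σ(ρt)_B) / ρ_m.
Σt_A = 33.4 km; Σt_B = 32 km; Σ(ρt)_A = 96.496; Σ(ρt)_B = 89.1566 (in km·g/cm³).
e = (33.4 − 32) − (96.496 − 89.1566) / 3.32 = −0.811 km.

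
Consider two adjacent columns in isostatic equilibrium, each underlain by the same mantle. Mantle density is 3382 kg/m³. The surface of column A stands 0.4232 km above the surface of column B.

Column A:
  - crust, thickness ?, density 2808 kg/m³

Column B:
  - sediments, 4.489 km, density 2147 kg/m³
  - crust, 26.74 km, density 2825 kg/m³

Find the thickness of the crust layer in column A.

Take the compensation level at the base of the deeper column (depth z_c below the surface of column A) and equate Σ ρ_i t_i down to z_c; mantle fills any gap and the z_c terms cancel.
Column A: x×2808 + (z_c − 0 − x)×3382
Column B: 0.4232×0 + 4.489×2147 + 26.74×2825 + (z_c − 0.4232 − 31.229)×3382
The z_c×3382 term appears on both sides and cancels. Collect the known terms of each column as K = Σ(ρt)_known − 3382 × (depth of known layers): K_A = 0 − 3382×0 = 0; K_B = 85178.383 − 3382×(0.4232 + 31.229) = −21869.3574.
Balance: K_A − x×(3382 − 2808) = K_B, so x = (K_A − K_B)/(3382 − 2808) = 21869.4/574 = 38.1 km.

38.1 km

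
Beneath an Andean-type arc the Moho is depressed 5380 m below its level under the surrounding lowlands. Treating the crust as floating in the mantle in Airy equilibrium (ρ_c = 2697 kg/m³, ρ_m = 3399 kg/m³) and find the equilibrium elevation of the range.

Isostatic balance requires: ρ_c h = (ρ_m − ρ_c) r.
h = r (ρ_m − ρ_c) / ρ_c = 5380 m × (3399 − 2697) / 2697 = 1400 m.

1400 m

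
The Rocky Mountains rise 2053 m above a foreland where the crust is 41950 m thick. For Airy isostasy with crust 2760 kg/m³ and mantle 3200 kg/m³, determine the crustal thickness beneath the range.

Root depth r = h ρ_c / (ρ_m − ρ_c) = 2053 m × 2760 / 440 = 12880 m.
Total thickness = T + h + r = 41950 m + 2053 m + 12880 m = 56900 m.

56900 m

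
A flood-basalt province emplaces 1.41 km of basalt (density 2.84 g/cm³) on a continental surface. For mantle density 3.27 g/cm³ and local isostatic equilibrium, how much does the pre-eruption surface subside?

Subaerial loading: s = t ρ_load / ρ_m.
s = 1.41 km × 2.84/3.27 = 1.22 km.

1.22 km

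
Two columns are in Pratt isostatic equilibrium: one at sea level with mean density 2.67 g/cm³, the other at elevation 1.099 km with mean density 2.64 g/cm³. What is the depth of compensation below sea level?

ρ_ref D = ρ (D + h) → D (ρ_ref − ρ) = ρ h.
D = ρ h/(ρ_ref − ρ) = 2.64 × 1.099 km/(2.67 − 2.64) = 96.7 km.

96.7 km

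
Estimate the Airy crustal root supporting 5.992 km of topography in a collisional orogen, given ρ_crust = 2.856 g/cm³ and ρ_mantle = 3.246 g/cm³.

Equating mass per unit area of the two columns: the weight of the topography is balanced by the buoyancy of the root, ρ_c h = (ρ_m − ρ_c) r.
r = h · ρ_c / (ρ_m − ρ_c) = 5.992 km × 2.856 / (3.246 − 2.856) = 43.9 km.

43.9 km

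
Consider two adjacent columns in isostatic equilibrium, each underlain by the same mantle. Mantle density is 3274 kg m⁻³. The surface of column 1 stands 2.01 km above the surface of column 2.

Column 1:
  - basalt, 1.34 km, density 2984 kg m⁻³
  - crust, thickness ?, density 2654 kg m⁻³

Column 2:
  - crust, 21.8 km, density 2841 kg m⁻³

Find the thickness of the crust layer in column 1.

Take the compensation level at the base of the deeper column (depth z_c below the surface of column 1) and equate Σ ρ_i t_i down to z_c; mantle fills any gap and the z_c terms cancel.
Column 1: 1.34×2984 + x×2654 + (z_c − 1.34 − x)×3274
Column 2: 2.01×0 + 21.8×2841 + (z_c − 2.01 − 21.8)×3274
The z_c×3274 term appears on both sides and cancels. Collect the known terms of each column as K = Σ(ρt)_known − 3274 × (depth of known layers): K_1 = 3998.56 − 3274×1.34 = −388.6; K_2 = 61933.8 − 3274×(2.01 + 21.8) = −16020.14.
Balance: K_1 − x×(3274 − 2654) = K_2, so x = (K_1 − K_2)/(3274 − 2654) = 15631.5/620 = 25.2 km.

25.2 km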